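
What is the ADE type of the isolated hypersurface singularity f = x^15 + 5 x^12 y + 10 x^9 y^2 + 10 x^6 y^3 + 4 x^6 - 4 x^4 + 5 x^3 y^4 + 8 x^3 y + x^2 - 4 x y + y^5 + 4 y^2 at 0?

A_{4}

The Hessian of f at 0 is [[2, -4], [-4, 8]] with rank 1, so corank 1. A Groebner basis of the Jacobian ideal J(f) in C{x,y} is {-x/16 + y^3 + y/8, x^2 - 4*y^2, x*y - 2*y^2}; counting standard monomials gives mu = 4. Corank 1: A-series; mu = 4 gives A_4.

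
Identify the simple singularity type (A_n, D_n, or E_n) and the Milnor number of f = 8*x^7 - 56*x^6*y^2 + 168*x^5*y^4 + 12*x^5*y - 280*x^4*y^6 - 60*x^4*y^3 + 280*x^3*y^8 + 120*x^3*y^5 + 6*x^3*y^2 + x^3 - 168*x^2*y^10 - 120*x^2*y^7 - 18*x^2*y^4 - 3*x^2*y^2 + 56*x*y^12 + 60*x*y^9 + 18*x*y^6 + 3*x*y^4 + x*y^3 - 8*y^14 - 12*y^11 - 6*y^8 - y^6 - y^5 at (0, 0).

Type E_{7}, Milnor number mu = 7.

The Hessian of f at 0 has rank 0. Corank 2; j^3 = x^3 is a perfect cube, so E-series; the 4-jet and mu = 7 give E_7.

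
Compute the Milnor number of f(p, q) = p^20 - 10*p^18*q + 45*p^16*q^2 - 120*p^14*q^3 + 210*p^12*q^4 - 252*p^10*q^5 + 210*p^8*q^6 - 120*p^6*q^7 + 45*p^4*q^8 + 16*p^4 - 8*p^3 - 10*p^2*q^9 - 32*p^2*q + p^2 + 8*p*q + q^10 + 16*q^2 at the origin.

9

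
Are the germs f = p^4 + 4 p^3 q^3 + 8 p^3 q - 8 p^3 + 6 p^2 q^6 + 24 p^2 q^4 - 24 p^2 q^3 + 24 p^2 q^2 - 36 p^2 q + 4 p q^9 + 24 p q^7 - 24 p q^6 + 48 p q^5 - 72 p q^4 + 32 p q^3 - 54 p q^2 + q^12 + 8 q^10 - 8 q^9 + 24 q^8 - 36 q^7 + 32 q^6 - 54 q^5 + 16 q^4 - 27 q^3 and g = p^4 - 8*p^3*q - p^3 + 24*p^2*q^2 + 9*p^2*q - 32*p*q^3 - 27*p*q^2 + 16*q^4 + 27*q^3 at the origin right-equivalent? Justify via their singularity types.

Yes.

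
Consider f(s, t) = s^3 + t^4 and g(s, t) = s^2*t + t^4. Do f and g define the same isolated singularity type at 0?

The Hessian of f at 0 is [[0, 0], [0, 0]] with rank 0, so corank 2. A Groebner basis of the Jacobian ideal J(f) in C{s,t} is {t^3, s^2}; counting standard monomials gives mu = 6. Corank 2; j^3 = s^3 is a perfect cube, so E-series; the 4-jet and mu = 6 give E_6. The Hessian of g at 0 is [[0, 0], [0, 0]] with rank 0, so corank 2. A Groebner basis of the Jacobian ideal J(g) in C{s,t} is {s^3, s^2/4 + t^3, s*t}; counting standard monomials gives mu = 5. Corank 2; j^3 = s^2*t has shape L^2 M (L != M), so D-series; mu = 5 gives D_5. f is E_6 but g is D_5, hence not right-equivalent.

No.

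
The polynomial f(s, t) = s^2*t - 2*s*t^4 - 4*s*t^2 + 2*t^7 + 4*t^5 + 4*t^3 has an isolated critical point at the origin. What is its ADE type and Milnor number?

The Hessian of f at 0 is [[0, 0], [0, 0]] with rank 0, so corank 2. A Groebner basis of the Jacobian ideal J(f) in C{s,t} is {s^2/6 + s*t^3 - 8*s*t/3 + 14*t^2/3, -s*t + t^4 + 2*t^2, s^3 - 12*s*t^2 + 16*t^3, s^2*t - 4*s*t^2 + 4*t^3}; counting standard monomials gives mu = 8. Corank 2; j^3 = t*(s - 2*t)^2 has shape L^2 M (L != M), so D-series; mu = 8 gives D_8.

Type D_8, Milnor number mu = 8.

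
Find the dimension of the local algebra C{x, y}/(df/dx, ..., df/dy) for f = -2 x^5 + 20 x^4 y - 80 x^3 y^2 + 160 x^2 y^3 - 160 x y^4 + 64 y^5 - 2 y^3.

8

The Hessian of f at 0 is [[0, 0], [0, 0]] with rank 0, so corank 2. A Groebner basis of the Jacobian ideal J(f) in C{x,y} is {x^4 - 8*x^3*y, y^2}; counting standard monomials gives mu = 8. Corank 2; j^3 = -2*y^3 is a perfect cube, so E-series; the 5-jet and mu = 8 give E_8.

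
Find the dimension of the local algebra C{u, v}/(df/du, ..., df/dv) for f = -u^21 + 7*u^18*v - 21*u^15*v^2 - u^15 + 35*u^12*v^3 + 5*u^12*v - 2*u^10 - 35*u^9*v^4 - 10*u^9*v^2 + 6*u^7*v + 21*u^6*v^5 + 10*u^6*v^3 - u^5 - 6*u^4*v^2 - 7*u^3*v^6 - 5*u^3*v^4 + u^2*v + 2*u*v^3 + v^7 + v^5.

8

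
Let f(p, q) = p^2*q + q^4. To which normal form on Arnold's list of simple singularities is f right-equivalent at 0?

The Hessian of f at 0 is [[0, 0], [0, 0]] with rank 0, so corank 2. A Groebner basis of the Jacobian ideal J(f) in C{p,q} is {p^3, p^2/4 + q^3, p*q}; counting standard monomials gives mu = 5. Corank 2; j^3 = p^2*q has shape L^2 M (L != M), so D-series; mu = 5 gives D_5.

D_{5}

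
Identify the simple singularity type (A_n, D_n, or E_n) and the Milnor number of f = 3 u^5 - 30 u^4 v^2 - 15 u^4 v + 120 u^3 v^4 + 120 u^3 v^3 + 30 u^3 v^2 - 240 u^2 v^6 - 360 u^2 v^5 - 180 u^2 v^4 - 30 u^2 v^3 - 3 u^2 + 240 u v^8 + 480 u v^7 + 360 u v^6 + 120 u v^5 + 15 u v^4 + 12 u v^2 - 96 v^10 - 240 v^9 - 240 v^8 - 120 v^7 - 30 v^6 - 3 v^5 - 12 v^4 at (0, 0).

Type A_{4}, Milnor number mu = 4.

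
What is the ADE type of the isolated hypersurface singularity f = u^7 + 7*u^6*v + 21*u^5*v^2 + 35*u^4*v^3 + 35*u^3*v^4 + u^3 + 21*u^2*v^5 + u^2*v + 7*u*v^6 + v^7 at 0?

D_8

The Hessian of f at 0 has rank 0. Corank 2; j^3 = u^2*(u + v) has shape L^2 M (L != M), so D-series; mu = 8 gives D_8.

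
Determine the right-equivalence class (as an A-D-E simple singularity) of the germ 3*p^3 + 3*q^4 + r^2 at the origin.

E_6

The Hessian of f at 0 has rank 1. Corank 2; j^3 = 3*p^3 is a perfect cube, so E-series; the 4-jet and mu = 6 give E_6.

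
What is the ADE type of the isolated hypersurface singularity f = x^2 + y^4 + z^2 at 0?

A_{3}

The Hessian of f at 0 is [[2, 0, 0], [0, 0, 0], [0, 0, 2]] with rank 2, so corank 1. A Groebner basis of the Jacobian ideal J(f) in C{x,y,z} is {y^3, x, z}; counting standard monomials gives mu = 3. Corank 1: A-series; mu = 3 gives A_3.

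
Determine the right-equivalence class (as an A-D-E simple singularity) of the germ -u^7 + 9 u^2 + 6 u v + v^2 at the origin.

A6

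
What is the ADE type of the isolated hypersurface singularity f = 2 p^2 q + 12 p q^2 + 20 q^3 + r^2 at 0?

D4

The Hessian of f at 0 has rank 1. Corank 2; j^3 = 2*q*(p^2 + 6*p*q + 10*q^2) splits into three distinct lines over C (the quadratic factor has nonzero discriminant), so D_4.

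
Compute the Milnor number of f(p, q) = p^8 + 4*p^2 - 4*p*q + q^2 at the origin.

The Hessian of f at 0 is [[8, -4], [-4, 2]] with rank 1, so corank 1. A Groebner basis of the Jacobian ideal J(f) in C{p,q} is {q^7, p - q/2}; counting standard monomials gives mu = 7. Corank 1: A-series; mu = 7 gives A_7.

7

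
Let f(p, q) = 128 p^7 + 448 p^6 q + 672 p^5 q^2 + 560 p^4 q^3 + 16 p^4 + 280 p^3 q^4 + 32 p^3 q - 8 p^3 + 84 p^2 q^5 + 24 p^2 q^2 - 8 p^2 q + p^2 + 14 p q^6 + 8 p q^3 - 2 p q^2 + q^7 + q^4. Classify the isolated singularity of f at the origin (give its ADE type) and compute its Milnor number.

The Hessian of f at 0 has rank 1. Corank 1: A-series; mu = 6 gives A_6.

Type A_{6}, Milnor number mu = 6.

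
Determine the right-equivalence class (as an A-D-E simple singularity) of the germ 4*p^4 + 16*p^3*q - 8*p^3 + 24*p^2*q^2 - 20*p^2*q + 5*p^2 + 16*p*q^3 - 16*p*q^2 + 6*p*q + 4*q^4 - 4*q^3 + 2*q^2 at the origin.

A1

The Hessian of f at 0 is [[10, 6], [6, 4]] with rank 2, so corank 0. A Groebner basis of the Jacobian ideal J(f) in C{p,q} is {p, q}; counting standard monomials gives mu = 1. Corank 0: nondegenerate Morse point, so A_1.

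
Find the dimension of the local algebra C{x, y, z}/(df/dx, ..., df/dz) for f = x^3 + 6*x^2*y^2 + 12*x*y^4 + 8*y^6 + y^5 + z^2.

8

The Hessian of f at 0 has rank 1. Corank 2; j^3 = x^3 is a perfect cube, so E-series; the 5-jet and mu = 8 give E_8.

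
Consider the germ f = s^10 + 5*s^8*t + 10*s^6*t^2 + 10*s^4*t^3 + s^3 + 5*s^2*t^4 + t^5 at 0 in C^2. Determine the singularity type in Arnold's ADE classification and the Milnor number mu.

The Hessian of f at 0 has rank 0. Corank 2; j^3 = s^3 is a perfect cube, so E-series; the 5-jet and mu = 8 give E_8.

Type E8, Milnor number mu = 8.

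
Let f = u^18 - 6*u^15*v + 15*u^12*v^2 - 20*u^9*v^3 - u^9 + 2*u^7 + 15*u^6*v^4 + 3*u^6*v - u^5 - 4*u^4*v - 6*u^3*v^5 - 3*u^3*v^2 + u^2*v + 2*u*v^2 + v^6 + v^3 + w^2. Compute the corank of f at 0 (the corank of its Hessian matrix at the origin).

2

Hessian at 0 has rank 1.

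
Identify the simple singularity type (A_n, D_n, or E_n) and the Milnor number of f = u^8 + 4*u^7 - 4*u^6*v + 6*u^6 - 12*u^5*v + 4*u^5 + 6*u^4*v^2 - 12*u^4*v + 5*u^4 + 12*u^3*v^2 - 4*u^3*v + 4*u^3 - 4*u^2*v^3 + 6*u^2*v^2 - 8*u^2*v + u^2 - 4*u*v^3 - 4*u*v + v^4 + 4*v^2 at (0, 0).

The Hessian of f at 0 has rank 1. Corank 1: A-series; mu = 3 gives A_3.

Type A_{3}, Milnor number mu = 3.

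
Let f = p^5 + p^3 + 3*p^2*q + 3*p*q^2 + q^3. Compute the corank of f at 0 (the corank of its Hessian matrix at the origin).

2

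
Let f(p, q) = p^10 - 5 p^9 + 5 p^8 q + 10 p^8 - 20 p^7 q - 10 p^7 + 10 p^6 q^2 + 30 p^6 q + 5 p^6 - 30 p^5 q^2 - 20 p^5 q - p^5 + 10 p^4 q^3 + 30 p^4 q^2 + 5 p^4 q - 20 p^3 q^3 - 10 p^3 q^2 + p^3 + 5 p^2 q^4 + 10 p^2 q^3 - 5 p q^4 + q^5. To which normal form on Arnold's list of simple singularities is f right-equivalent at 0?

E_8

The Hessian of f at 0 is [[0, 0], [0, 0]] with rank 0, so corank 2. A Groebner basis of the Jacobian ideal J(f) in C{p,q} is {q^5, p*q^3 - q^4/4, p^2}; counting standard monomials gives mu = 8. Corank 2; j^3 = p^3 is a perfect cube, so E-series; the 5-jet and mu = 8 give E_8.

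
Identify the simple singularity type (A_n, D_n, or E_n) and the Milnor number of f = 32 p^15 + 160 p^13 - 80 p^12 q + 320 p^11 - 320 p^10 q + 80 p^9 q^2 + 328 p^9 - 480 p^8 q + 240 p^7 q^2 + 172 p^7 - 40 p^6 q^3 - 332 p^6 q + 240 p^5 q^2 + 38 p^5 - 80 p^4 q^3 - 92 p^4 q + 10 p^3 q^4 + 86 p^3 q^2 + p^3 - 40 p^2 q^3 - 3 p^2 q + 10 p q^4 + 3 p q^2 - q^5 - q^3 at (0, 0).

The Hessian of f at 0 has rank 0. Corank 2; j^3 = (p - q)^3 is a perfect cube, so E-series; the 5-jet and mu = 8 give E_8.

Type E_8, Milnor number mu = 8.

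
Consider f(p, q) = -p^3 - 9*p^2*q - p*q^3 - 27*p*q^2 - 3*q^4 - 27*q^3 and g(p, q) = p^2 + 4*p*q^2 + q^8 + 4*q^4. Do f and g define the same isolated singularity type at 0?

The Hessian of f at 0 has rank 0. Corank 2; j^3 = -(p + 3*q)^3 is a perfect cube, so E-series; the 4-jet and mu = 7 give E_7. The Hessian of g at 0 has rank 1. Corank 1: A-series; mu = 7 gives A_7. f is E_7 but g is A_7, hence not right-equivalent.

No.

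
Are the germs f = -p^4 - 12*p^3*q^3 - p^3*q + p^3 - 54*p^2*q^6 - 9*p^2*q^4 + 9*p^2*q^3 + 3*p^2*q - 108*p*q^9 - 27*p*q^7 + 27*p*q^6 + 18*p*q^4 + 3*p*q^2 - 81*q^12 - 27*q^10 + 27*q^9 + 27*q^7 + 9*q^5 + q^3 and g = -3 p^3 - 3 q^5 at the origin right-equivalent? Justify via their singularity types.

No.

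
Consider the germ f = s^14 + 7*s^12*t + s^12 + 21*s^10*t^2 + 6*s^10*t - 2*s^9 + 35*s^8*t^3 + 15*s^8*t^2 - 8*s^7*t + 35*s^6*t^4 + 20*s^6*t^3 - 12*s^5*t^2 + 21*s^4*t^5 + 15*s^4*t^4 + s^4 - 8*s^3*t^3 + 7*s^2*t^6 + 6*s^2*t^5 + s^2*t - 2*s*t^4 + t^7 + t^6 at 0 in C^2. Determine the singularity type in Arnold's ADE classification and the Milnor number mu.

Type D_7, Milnor number mu = 7.

The Hessian of f at 0 has rank 0. Corank 2; j^3 = s^2*t has shape L^2 M (L != M), so D-series; mu = 7 gives D_7.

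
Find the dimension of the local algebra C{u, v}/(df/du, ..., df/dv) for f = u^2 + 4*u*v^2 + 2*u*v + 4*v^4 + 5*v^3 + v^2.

2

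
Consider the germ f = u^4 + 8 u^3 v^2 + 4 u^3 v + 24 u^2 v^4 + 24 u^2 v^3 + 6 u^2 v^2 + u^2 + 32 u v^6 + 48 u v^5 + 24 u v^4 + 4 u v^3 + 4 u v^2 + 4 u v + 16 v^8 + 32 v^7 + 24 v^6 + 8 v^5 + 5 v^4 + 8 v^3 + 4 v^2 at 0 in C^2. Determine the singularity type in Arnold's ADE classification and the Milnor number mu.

The Hessian of f at 0 has rank 1. Corank 1: A-series; mu = 3 gives A_3.

Type A_{3}, Milnor number mu = 3.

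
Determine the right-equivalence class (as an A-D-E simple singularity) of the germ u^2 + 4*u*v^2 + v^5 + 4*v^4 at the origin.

The Hessian of f at 0 has rank 1. Corank 1: A-series; mu = 4 gives A_4.

A_{4}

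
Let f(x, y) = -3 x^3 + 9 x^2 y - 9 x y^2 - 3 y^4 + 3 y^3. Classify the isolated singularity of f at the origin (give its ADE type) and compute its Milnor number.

The Hessian of f at 0 has rank 0. Corank 2; j^3 = -3*(x - y)^3 is a perfect cube, so E-series; the 4-jet and mu = 6 give E_6.

Type E6, Milnor number mu = 6.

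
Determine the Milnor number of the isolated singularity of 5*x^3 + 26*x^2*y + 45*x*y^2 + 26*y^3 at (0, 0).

4

The Hessian of f at 0 is [[0, 0], [0, 0]] with rank 0, so corank 2. A Groebner basis of the Jacobian ideal J(f) in C{x,y} is {y^3, x^2 + 3*y^2, x*y}; counting standard monomials gives mu = 4. Corank 2; j^3 = (x + 2*y)*(5*x^2 + 16*x*y + 13*y^2) splits into three distinct lines over C (the quadratic factor has nonzero discriminant), so D_4.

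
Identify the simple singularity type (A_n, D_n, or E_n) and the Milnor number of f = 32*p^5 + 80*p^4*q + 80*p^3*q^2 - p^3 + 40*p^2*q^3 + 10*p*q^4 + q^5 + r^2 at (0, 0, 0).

Type E_{8}, Milnor number mu = 8.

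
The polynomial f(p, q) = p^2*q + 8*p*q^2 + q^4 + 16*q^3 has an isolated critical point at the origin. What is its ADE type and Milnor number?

Type D_{5}, Milnor number mu = 5.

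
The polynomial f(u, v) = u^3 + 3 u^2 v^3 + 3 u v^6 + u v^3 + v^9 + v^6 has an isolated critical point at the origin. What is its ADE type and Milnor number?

Type E7, Milnor number mu = 7.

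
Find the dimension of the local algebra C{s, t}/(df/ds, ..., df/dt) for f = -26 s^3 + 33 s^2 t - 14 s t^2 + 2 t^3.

4

The Hessian of f at 0 has rank 0. Corank 2; j^3 = -(2*s - t)*(13*s^2 - 10*s*t + 2*t^2) splits into three distinct lines over C (the quadratic factor has nonzero discriminant), so D_4.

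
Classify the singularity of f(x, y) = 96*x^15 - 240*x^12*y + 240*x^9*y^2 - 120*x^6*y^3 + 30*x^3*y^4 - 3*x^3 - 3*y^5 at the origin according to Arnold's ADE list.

The Hessian of f at 0 is [[0, 0], [0, 0]] with rank 0, so corank 2. A Groebner basis of the Jacobian ideal J(f) in C{x,y} is {y^4, x^2}; counting standard monomials gives mu = 8. Corank 2; j^3 = -3*x^3 is a perfect cube, so E-series; the 5-jet and mu = 8 give E_8.

E_{8}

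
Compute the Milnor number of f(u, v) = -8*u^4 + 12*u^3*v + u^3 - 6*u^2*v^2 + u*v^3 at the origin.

7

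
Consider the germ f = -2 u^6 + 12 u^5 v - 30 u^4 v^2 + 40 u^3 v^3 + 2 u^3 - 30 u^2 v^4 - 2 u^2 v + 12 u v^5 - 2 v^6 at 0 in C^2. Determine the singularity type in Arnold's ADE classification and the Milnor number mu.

The Hessian of f at 0 has rank 0. Corank 2; j^3 = 2*u^2*(u - v) has shape L^2 M (L != M), so D-series; mu = 7 gives D_7.

Type D7, Milnor number mu = 7.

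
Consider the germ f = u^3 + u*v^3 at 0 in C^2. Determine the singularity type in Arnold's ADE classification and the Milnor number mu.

The Hessian of f at 0 has rank 0. Corank 2; j^3 = u^3 is a perfect cube, so E-series; the 4-jet and mu = 7 give E_7.

Type E7, Milnor number mu = 7.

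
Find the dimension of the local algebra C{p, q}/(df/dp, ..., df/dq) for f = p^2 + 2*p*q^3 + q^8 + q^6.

7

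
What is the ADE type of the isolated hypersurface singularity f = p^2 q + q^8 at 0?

D_9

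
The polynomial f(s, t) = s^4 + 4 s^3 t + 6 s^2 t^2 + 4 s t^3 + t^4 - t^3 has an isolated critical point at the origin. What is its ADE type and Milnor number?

The Hessian of f at 0 has rank 0. Corank 2; j^3 = -t^3 is a perfect cube, so E-series; the 4-jet and mu = 6 give E_6.

Type E_{6}, Milnor number mu = 6.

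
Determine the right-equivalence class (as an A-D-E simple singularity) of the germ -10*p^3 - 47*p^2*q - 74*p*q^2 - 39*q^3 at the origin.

D4

The Hessian of f at 0 is [[0, 0], [0, 0]] with rank 0, so corank 2. A Groebner basis of the Jacobian ideal J(f) in C{p,q} is {q^3, p^2 - 23*q^2/11, p*q + 16*q^2/11}; counting standard monomials gives mu = 4. Corank 2; j^3 = -(2*p + 3*q)*(5*p^2 + 16*p*q + 13*q^2) splits into three distinct lines over C (the quadratic factor has nonzero discriminant), so D_4.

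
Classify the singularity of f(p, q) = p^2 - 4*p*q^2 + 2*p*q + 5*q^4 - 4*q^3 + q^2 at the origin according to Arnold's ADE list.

A_{3}

The Hessian of f at 0 is [[2, 2], [2, 2]] with rank 1, so corank 1. A Groebner basis of the Jacobian ideal J(f) in C{p,q} is {p^2 - p/2 - q/2, p*q + p/2 + q/2, -p/2 + q^2 - q/2}; counting standard monomials gives mu = 3. Corank 1: A-series; mu = 3 gives A_3.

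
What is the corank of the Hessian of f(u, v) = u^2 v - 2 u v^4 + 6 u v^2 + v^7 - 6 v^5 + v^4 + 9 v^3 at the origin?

2

The Hessian at 0 is [[0, 0], [0, 0]] of rank 0; hence corank 2.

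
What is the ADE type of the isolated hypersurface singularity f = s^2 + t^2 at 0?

A1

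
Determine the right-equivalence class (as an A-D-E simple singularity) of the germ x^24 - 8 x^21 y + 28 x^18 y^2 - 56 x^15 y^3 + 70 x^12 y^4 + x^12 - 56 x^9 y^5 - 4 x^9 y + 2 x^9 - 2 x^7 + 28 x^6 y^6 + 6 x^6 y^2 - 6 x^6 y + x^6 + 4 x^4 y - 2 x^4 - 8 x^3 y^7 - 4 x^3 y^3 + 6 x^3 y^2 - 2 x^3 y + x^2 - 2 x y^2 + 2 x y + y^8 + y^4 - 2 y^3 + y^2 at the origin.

A_{7}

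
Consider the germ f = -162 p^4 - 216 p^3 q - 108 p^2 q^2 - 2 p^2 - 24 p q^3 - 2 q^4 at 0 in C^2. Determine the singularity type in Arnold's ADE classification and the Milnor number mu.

Type A_3, Milnor number mu = 3.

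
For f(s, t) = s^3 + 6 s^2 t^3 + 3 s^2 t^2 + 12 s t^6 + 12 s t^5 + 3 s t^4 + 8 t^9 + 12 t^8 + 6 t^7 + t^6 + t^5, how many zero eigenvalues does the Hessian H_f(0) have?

2

Hessian at 0 has rank 0.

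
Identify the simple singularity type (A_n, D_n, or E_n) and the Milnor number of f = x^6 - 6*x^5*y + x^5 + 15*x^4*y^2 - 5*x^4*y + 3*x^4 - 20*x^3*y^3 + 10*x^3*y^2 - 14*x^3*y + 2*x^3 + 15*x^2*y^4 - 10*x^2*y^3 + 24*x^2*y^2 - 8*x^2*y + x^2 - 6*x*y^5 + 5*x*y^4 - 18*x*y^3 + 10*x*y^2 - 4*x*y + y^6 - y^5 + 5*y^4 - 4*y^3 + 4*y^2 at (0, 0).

The Hessian of f at 0 has rank 1. Corank 1: A-series; mu = 4 gives A_4.

Type A_4, Milnor number mu = 4.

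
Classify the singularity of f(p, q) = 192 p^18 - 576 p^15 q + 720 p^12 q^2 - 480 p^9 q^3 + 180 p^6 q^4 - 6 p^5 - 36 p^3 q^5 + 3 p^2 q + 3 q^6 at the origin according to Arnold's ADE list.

The Hessian of f at 0 has rank 0. Corank 2; j^3 = 3*p^2*q has shape L^2 M (L != M), so D-series; mu = 7 gives D_7.

D_{7}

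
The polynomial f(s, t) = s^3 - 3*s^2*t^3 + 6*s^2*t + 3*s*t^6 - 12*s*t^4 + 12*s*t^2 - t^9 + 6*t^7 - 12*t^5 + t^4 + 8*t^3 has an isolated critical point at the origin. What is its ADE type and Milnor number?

The Hessian of f at 0 is [[0, 0], [0, 0]] with rank 0, so corank 2. A Groebner basis of the Jacobian ideal J(f) in C{s,t} is {t^3, s^2 + 4*s*t + 4*t^2}; counting standard monomials gives mu = 6. Corank 2; j^3 = (s + 2*t)^3 is a perfect cube, so E-series; the 4-jet and mu = 6 give E_6.

Type E_{6}, Milnor number mu = 6.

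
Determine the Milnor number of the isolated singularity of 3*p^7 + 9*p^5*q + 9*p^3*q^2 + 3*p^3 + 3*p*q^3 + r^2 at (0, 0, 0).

7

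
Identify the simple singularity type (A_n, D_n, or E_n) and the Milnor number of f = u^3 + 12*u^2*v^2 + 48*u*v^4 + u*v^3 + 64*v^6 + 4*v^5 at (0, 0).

Type E_7, Milnor number mu = 7.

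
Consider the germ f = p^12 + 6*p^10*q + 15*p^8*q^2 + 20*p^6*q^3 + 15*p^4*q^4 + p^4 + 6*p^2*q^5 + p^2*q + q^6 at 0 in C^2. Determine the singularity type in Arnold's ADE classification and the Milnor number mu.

Type D_7, Milnor number mu = 7.

The Hessian of f at 0 is [[0, 0], [0, 0]] with rank 0, so corank 2. A Groebner basis of the Jacobian ideal J(f) in C{p,q} is {p^2/6 + q^5, p^3, p*q}; counting standard monomials gives mu = 7. Corank 2; j^3 = p^2*q has shape L^2 M (L != M), so D-series; mu = 7 gives D_7.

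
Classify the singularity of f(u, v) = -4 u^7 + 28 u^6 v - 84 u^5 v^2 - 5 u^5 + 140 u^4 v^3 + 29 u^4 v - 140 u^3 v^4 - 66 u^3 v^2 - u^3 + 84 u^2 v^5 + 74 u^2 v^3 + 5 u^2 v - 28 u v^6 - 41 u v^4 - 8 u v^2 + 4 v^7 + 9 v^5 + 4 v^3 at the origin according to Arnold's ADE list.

The Hessian of f at 0 has rank 0. Corank 2; j^3 = -(u - 2*v)^2*(u - v) has shape L^2 M (L != M), so D-series; mu = 6 gives D_6.

D_{6}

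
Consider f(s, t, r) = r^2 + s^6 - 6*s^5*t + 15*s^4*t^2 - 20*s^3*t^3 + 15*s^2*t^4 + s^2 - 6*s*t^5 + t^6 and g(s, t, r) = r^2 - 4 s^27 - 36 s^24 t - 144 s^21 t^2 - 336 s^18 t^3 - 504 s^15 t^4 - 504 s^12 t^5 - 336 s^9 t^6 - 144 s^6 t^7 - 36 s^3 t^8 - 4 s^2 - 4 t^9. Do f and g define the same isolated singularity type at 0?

No.

The Hessian of f at 0 has rank 2. Corank 1: A-series; mu = 5 gives A_5. The Hessian of g at 0 has rank 2. Corank 1: A-series; mu = 8 gives A_8. f is A_5 but g is A_8, hence not right-equivalent.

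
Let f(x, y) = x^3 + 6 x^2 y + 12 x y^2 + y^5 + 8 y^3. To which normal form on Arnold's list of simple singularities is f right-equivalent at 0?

E_8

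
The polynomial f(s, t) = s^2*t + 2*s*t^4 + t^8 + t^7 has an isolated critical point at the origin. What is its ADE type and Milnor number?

Type D_{9}, Milnor number mu = 9.

The Hessian of f at 0 is [[0, 0], [0, 0]] with rank 0, so corank 2. A Groebner basis of the Jacobian ideal J(f) in C{s,t} is {s^2*t^2, 8*s^2*t + s^2 + s*t^3, s*t + t^4, s^3}; counting standard monomials gives mu = 9. Corank 2; j^3 = s^2*t has shape L^2 M (L != M), so D-series; mu = 9 gives D_9.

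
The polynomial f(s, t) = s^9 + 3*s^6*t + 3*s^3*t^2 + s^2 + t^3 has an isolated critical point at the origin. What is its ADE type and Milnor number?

Type A_{2}, Milnor number mu = 2.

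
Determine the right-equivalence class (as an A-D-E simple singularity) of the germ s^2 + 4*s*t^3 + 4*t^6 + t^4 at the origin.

The Hessian of f at 0 is [[2, 0], [0, 0]] with rank 1, so corank 1. A Groebner basis of the Jacobian ideal J(f) in C{s,t} is {t^3, s}; counting standard monomials gives mu = 3. Corank 1: A-series; mu = 3 gives A_3.

A3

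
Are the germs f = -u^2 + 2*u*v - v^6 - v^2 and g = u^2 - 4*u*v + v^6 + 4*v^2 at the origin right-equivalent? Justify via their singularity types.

Yes.

The Hessian of f at 0 has rank 1. Corank 1: A-series; mu = 5 gives A_5. The Hessian of g at 0 has rank 1. Corank 1: A-series; mu = 5 gives A_5. Both have type A_5, hence right-equivalent.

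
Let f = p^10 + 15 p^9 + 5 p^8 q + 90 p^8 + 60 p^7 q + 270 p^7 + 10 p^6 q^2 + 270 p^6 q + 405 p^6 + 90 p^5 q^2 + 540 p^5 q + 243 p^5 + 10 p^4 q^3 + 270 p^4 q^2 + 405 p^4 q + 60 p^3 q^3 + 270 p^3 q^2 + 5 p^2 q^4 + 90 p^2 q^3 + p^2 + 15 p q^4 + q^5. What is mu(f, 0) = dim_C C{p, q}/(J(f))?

4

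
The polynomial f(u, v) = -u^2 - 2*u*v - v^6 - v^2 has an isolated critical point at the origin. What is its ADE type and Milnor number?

Type A5, Milnor number mu = 5.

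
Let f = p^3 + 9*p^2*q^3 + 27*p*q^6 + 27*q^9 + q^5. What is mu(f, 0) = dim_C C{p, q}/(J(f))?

The Hessian of f at 0 is [[0, 0], [0, 0]] with rank 0, so corank 2. A Groebner basis of the Jacobian ideal J(f) in C{p,q} is {p^2/6 + p*q^3, q^4, p^3, p^2*q}; counting standard monomials gives mu = 8. Corank 2; j^3 = p^3 is a perfect cube, so E-series; the 5-jet and mu = 8 give E_8.

8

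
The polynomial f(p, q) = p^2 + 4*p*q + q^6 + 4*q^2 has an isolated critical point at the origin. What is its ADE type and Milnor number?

Type A5, Milnor number mu = 5.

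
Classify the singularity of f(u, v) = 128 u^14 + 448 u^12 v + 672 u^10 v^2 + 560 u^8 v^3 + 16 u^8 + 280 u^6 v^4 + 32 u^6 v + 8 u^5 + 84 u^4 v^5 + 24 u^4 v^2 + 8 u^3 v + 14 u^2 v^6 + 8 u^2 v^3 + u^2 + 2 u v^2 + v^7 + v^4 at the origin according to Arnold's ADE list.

A_6

The Hessian of f at 0 is [[2, 0], [0, 0]] with rank 1, so corank 1. A Groebner basis of the Jacobian ideal J(f) in C{u,v} is {u^3, u^2*v + u/4 + v^2/4, u^2 + u*v^2, u*v + v^3}; counting standard monomials gives mu = 6. Corank 1: A-series; mu = 6 gives A_6.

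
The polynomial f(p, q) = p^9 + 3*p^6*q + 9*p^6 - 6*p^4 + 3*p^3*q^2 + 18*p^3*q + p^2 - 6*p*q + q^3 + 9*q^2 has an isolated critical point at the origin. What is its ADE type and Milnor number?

The Hessian of f at 0 has rank 1. Corank 1: A-series; mu = 2 gives A_2.

Type A2, Milnor number mu = 2.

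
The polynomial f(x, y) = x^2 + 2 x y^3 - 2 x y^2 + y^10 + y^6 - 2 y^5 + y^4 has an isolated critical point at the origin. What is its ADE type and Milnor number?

The Hessian of f at 0 has rank 1. Corank 1: A-series; mu = 9 gives A_9.

Type A_9, Milnor number mu = 9.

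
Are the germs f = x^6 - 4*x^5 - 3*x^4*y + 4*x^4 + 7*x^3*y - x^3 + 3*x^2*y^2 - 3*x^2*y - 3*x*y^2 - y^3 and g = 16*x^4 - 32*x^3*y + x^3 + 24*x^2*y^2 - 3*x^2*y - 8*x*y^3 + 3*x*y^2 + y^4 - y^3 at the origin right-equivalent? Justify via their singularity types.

No.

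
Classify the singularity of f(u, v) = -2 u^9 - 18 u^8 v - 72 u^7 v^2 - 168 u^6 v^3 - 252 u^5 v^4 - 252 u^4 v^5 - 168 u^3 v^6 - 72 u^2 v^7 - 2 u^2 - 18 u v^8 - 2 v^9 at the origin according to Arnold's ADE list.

The Hessian of f at 0 has rank 1. Corank 1: A-series; mu = 8 gives A_8.

A_{8}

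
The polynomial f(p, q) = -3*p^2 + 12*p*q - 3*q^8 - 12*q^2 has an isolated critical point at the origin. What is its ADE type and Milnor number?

Type A7, Milnor number mu = 7.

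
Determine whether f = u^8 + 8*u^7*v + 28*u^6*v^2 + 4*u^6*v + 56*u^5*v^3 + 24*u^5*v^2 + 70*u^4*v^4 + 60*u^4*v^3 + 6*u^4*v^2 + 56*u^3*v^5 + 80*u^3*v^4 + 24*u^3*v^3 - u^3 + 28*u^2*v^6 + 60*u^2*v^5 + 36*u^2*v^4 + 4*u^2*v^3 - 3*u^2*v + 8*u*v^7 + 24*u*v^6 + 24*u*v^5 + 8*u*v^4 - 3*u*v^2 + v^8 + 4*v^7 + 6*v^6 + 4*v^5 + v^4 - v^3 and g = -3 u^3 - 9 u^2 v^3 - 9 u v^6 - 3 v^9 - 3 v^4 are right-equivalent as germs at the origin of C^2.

Yes.

The Hessian of f at 0 is [[0, 0], [0, 0]] with rank 0, so corank 2. A Groebner basis of the Jacobian ideal J(f) in C{u,v} is {v^3, u^2 + 2*u*v + v^2}; counting standard monomials gives mu = 6. Corank 2; j^3 = -(u + v)^3 is a perfect cube, so E-series; the 4-jet and mu = 6 give E_6. The Hessian of g at 0 is [[0, 0], [0, 0]] with rank 0, so corank 2. A Groebner basis of the Jacobian ideal J(g) in C{u,v} is {v^3, u^2}; counting standard monomials gives mu = 6. Corank 2; j^3 = -3*u^3 is a perfect cube, so E-series; the 4-jet and mu = 6 give E_6. Both have type E_6, hence right-equivalent.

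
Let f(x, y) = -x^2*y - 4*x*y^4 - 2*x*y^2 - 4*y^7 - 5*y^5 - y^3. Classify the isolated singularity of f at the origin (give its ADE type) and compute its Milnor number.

Type D_6, Milnor number mu = 6.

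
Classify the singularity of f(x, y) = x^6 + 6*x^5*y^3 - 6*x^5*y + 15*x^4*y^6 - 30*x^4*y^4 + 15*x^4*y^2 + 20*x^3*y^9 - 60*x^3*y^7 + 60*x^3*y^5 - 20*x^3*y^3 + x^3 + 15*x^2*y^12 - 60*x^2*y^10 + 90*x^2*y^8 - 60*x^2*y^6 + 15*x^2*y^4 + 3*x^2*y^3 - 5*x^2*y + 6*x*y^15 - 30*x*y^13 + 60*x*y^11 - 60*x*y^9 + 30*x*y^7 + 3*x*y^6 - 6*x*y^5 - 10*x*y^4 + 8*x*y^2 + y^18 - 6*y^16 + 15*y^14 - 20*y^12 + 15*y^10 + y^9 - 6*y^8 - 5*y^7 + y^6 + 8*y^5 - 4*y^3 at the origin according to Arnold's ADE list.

The Hessian of f at 0 has rank 0. Corank 2; j^3 = (x - 2*y)^2*(x - y) has shape L^2 M (L != M), so D-series; mu = 7 gives D_7.

D_7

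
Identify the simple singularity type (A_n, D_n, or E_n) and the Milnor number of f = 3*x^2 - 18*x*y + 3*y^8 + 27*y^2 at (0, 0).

The Hessian of f at 0 has rank 1. Corank 1: A-series; mu = 7 gives A_7.

Type A_{7}, Milnor number mu = 7.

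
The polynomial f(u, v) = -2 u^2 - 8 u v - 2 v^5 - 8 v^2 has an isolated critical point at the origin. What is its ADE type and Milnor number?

The Hessian of f at 0 has rank 1. Corank 1: A-series; mu = 4 gives A_4.

Type A_{4}, Milnor number mu = 4.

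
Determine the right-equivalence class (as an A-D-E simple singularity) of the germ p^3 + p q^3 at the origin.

E_7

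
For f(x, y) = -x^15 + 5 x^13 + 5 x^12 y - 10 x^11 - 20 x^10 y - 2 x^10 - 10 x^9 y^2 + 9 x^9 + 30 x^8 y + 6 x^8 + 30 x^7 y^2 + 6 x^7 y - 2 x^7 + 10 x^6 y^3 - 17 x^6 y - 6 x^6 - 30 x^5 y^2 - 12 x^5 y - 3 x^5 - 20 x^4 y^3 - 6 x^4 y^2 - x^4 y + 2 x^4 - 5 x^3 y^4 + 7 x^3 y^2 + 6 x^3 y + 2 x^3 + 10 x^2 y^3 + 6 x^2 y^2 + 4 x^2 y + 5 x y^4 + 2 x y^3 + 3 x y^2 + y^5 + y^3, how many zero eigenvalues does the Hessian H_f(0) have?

The Hessian at 0 is [[0, 0], [0, 0]] of rank 0; hence corank 2.

2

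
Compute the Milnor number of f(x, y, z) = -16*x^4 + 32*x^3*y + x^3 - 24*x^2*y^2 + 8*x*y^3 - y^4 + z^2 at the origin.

6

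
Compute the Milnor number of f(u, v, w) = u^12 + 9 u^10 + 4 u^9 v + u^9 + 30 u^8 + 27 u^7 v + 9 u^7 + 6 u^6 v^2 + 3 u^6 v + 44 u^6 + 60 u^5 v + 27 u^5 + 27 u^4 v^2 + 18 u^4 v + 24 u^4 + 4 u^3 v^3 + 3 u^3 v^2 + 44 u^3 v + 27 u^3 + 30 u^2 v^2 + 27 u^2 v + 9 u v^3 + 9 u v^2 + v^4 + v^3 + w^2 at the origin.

The Hessian of f at 0 is [[0, 0, 0], [0, 0, 0], [0, 0, 2]] with rank 1, so corank 2. A Groebner basis of the Jacobian ideal J(f) in C{u,v,w} is {19683*u^2/4 + 6561*u*v/2 + v^4 + 27*v^3/4 + 2187*v^2/4, u^3 + 135*u^2/4 + 45*u*v/2 + v^3/12 + 15*v^2/4, u^2*v - 243*u^2/4 - 81*u*v/2 - 7*v^3/36 - 27*v^2/4, 81*u^2 + u*v^2 + 54*u*v + 4*v^3/9 + 9*v^2, w}; counting standard monomials gives mu = 7. Corank 2; j^3 = (3*u + v)^3 is a perfect cube, so E-series; the 4-jet and mu = 7 give E_7.

7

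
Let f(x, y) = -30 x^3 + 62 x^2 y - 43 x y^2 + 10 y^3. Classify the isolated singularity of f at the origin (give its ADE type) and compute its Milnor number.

Type D4, Milnor number mu = 4.

The Hessian of f at 0 is [[0, 0], [0, 0]] with rank 0, so corank 2. A Groebner basis of the Jacobian ideal J(f) in C{x,y} is {y^3, x^2 - 11*y^2/26, x*y - 17*y^2/26}; counting standard monomials gives mu = 4. Corank 2; j^3 = -(3*x - 2*y)*(10*x^2 - 14*x*y + 5*y^2) splits into three distinct lines over C (the quadratic factor has nonzero discriminant), so D_4.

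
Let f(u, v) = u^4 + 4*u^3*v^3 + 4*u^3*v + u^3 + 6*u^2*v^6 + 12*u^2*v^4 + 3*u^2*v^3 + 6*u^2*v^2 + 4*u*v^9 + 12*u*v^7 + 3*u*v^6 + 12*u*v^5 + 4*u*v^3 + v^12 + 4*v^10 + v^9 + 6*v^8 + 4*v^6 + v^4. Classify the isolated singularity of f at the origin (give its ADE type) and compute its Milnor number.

Type E_6, Milnor number mu = 6.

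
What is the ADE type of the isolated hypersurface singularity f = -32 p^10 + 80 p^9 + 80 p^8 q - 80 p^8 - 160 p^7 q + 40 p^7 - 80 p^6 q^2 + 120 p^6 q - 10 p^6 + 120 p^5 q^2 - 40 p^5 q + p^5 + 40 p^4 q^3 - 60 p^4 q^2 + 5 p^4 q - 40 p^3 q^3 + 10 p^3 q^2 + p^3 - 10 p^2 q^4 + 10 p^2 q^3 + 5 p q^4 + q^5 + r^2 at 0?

E_{8}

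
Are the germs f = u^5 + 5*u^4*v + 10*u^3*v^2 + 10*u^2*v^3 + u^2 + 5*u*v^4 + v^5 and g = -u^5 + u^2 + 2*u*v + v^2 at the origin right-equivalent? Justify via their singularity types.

Yes.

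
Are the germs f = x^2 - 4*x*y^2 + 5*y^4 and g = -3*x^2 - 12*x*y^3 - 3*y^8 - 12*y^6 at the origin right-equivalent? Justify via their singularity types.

The Hessian of f at 0 has rank 1. Corank 1: A-series; mu = 3 gives A_3. The Hessian of g at 0 has rank 1. Corank 1: A-series; mu = 7 gives A_7. f is A_3 but g is A_7, hence not right-equivalent.

No.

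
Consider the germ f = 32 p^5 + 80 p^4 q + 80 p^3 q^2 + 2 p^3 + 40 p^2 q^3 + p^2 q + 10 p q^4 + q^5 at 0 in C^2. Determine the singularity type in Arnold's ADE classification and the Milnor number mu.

The Hessian of f at 0 has rank 0. Corank 2; j^3 = p^2*(2*p + q) has shape L^2 M (L != M), so D-series; mu = 6 gives D_6.

Type D6, Milnor number mu = 6.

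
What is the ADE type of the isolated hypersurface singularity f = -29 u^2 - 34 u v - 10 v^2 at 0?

A_1

The Hessian of f at 0 has rank 2. Corank 0: nondegenerate Morse point, so A_1.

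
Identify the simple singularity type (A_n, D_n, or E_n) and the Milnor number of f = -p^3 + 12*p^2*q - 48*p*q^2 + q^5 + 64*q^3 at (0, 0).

Type E_{8}, Milnor number mu = 8.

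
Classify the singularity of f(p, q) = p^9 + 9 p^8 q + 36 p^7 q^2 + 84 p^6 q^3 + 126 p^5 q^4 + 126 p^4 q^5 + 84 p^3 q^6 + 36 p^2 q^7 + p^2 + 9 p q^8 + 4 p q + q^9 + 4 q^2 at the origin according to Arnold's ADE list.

A_8

The Hessian of f at 0 has rank 1. Corank 1: A-series; mu = 8 gives A_8.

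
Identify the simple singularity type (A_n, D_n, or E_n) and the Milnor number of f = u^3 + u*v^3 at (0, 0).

The Hessian of f at 0 has rank 0. Corank 2; j^3 = u^3 is a perfect cube, so E-series; the 4-jet and mu = 7 give E_7.

Type E_{7}, Milnor number mu = 7.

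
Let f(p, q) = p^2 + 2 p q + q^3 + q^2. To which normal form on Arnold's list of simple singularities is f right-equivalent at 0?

A2

The Hessian of f at 0 is [[2, 2], [2, 2]] with rank 1, so corank 1. A Groebner basis of the Jacobian ideal J(f) in C{p,q} is {q^2, p + q}; counting standard monomials gives mu = 2. Corank 1: A-series; mu = 2 gives A_2.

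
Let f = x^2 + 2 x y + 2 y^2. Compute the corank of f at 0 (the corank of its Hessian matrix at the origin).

Hessian at 0 has rank 2.

0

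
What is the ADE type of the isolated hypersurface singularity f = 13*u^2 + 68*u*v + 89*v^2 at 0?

A_1

The Hessian of f at 0 has rank 2. Corank 0: nondegenerate Morse point, so A_1.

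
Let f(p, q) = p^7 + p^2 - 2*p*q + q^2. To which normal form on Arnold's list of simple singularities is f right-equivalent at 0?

The Hessian of f at 0 has rank 1. Corank 1: A-series; mu = 6 gives A_6.

A6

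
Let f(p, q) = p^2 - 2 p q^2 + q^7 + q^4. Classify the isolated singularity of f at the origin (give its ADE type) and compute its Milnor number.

The Hessian of f at 0 has rank 1. Corank 1: A-series; mu = 6 gives A_6.

Type A6, Milnor number mu = 6.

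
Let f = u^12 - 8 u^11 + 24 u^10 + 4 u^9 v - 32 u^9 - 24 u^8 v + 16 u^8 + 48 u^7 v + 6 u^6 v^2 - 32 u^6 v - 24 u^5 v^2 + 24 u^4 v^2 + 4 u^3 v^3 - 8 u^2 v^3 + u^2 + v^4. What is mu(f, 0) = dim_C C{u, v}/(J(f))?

3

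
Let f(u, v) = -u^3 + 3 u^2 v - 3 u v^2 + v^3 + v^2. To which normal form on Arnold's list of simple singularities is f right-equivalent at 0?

A_{2}

The Hessian of f at 0 has rank 1. Corank 1: A-series; mu = 2 gives A_2.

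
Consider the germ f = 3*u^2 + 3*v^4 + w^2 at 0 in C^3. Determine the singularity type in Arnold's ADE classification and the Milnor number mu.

The Hessian of f at 0 is [[6, 0, 0], [0, 0, 0], [0, 0, 2]] with rank 2, so corank 1. A Groebner basis of the Jacobian ideal J(f) in C{u,v,w} is {v^3, u, w}; counting standard monomials gives mu = 3. Corank 1: A-series; mu = 3 gives A_3.

Type A_3, Milnor number mu = 3.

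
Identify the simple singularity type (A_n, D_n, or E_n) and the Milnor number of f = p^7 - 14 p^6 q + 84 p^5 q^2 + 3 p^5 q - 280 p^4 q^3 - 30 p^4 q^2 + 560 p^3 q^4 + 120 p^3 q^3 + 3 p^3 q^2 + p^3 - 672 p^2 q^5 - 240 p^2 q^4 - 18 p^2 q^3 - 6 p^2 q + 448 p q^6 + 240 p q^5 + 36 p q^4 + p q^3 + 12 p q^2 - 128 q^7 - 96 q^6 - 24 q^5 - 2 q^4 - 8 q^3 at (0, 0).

The Hessian of f at 0 has rank 0. Corank 2; j^3 = (p - 2*q)^3 is a perfect cube, so E-series; the 4-jet and mu = 7 give E_7.

Type E_{7}, Milnor number mu = 7.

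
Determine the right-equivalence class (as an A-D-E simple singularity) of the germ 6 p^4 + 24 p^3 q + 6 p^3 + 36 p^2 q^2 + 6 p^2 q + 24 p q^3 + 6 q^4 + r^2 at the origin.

The Hessian of f at 0 has rank 1. Corank 2; j^3 = 6*p^2*(p + q) has shape L^2 M (L != M), so D-series; mu = 5 gives D_5.

D_5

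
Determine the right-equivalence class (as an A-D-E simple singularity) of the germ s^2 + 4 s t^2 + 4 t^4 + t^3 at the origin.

The Hessian of f at 0 is [[2, 0], [0, 0]] with rank 1, so corank 1. A Groebner basis of the Jacobian ideal J(f) in C{s,t} is {t^2, s}; counting standard monomials gives mu = 2. Corank 1: A-series; mu = 2 gives A_2.

A_{2}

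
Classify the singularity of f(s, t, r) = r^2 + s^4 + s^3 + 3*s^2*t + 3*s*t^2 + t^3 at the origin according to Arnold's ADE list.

E6

The Hessian of f at 0 is [[0, 0, 0], [0, 0, 0], [0, 0, 2]] with rank 1, so corank 2. A Groebner basis of the Jacobian ideal J(f) in C{s,t,r} is {t^4, s*t^2 + 2*t^3/3, s^2 + 2*s*t + t^2, r}; counting standard monomials gives mu = 6. Corank 2; j^3 = (s + t)^3 is a perfect cube, so E-series; the 4-jet and mu = 6 give E_6.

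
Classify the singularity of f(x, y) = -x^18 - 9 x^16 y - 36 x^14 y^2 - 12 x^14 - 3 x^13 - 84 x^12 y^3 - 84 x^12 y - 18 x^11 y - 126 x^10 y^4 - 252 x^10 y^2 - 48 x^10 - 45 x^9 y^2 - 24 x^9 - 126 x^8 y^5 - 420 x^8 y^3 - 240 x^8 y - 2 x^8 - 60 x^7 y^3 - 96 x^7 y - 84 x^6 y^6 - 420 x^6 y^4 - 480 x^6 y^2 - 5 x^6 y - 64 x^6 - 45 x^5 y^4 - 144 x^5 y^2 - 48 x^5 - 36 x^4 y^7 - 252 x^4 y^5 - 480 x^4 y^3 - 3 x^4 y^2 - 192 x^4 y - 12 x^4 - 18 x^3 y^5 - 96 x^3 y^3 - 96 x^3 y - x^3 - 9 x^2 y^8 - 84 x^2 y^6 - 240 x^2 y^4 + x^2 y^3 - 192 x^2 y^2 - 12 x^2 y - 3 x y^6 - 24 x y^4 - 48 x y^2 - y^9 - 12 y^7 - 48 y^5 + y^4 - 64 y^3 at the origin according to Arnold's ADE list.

E_{6}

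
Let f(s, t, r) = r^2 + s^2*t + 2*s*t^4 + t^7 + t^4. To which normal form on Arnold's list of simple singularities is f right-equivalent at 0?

The Hessian of f at 0 has rank 1. Corank 2; j^3 = s^2*t has shape L^2 M (L != M), so D-series; mu = 5 gives D_5.

D5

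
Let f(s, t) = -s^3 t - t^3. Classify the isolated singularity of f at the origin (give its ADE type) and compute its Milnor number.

Type E_{7}, Milnor number mu = 7.

The Hessian of f at 0 has rank 0. Corank 2; j^3 = -t^3 is a perfect cube, so E-series; the 4-jet and mu = 7 give E_7.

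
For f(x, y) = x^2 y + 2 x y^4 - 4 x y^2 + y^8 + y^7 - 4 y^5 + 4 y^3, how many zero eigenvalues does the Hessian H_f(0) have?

The Hessian at 0 is [[0, 0], [0, 0]] of rank 0; hence corank 2.

2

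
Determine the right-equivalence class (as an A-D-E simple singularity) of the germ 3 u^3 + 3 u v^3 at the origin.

E_{7}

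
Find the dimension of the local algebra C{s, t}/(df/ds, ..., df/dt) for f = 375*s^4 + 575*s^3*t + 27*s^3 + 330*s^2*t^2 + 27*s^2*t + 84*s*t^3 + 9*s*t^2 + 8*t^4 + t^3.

7

The Hessian of f at 0 has rank 0. Corank 2; j^3 = (3*s + t)^3 is a perfect cube, so E-series; the 4-jet and mu = 7 give E_7.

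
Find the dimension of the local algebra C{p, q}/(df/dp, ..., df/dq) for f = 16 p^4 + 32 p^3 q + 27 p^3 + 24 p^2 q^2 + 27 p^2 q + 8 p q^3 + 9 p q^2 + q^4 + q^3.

The Hessian of f at 0 has rank 0. Corank 2; j^3 = (3*p + q)^3 is a perfect cube, so E-series; the 4-jet and mu = 6 give E_6.

6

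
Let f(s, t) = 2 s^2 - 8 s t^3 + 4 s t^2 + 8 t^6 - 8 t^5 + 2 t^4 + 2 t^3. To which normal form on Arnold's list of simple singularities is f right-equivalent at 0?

A_2

The Hessian of f at 0 is [[4, 0], [0, 0]] with rank 1, so corank 1. A Groebner basis of the Jacobian ideal J(f) in C{s,t} is {t^2, s}; counting standard monomials gives mu = 2. Corank 1: A-series; mu = 2 gives A_2.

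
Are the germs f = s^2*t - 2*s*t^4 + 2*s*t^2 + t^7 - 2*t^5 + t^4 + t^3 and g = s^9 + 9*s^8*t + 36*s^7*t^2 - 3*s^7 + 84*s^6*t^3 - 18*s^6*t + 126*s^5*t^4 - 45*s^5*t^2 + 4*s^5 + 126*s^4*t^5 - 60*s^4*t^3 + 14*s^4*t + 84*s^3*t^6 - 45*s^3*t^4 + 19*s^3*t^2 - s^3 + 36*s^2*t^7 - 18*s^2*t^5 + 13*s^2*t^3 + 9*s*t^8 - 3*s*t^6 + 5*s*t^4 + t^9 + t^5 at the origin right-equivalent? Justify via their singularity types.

No.

The Hessian of f at 0 is [[0, 0], [0, 0]] with rank 0, so corank 2. A Groebner basis of the Jacobian ideal J(f) in C{s,t} is {s^3 - s^2/4 + t^2/4, s^2/4 + t^3 - t^2/4, s*t + t^2}; counting standard monomials gives mu = 5. Corank 2; j^3 = t*(s + t)^2 has shape L^2 M (L != M), so D-series; mu = 5 gives D_5. The Hessian of g at 0 is [[0, 0], [0, 0]] with rank 0, so corank 2. A Groebner basis of the Jacobian ideal J(g) in C{s,t} is {-s^2/2 + s*t^3, 2*s^2 + t^4, s^3, s^2*t}; counting standard monomials gives mu = 8. Corank 2; j^3 = -s^3 is a perfect cube, so E-series; the 5-jet and mu = 8 give E_8. f is D_5 but g is E_8, hence not right-equivalent.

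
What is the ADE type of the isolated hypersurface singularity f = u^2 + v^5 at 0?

A_{4}

The Hessian of f at 0 has rank 1. Corank 1: A-series; mu = 4 gives A_4.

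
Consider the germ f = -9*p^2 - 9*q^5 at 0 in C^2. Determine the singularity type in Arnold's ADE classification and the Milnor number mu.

Type A4, Milnor number mu = 4.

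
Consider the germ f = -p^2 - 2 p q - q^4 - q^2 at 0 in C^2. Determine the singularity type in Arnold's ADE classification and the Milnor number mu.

Type A_3, Milnor number mu = 3.

The Hessian of f at 0 has rank 1. Corank 1: A-series; mu = 3 gives A_3.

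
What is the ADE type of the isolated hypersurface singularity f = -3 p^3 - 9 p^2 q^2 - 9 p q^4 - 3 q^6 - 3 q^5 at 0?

E8

The Hessian of f at 0 is [[0, 0], [0, 0]] with rank 0, so corank 2. A Groebner basis of the Jacobian ideal J(f) in C{p,q} is {q^4, p^3, p^2/2 + p*q^2}; counting standard monomials gives mu = 8. Corank 2; j^3 = -3*p^3 is a perfect cube, so E-series; the 5-jet and mu = 8 give E_8.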